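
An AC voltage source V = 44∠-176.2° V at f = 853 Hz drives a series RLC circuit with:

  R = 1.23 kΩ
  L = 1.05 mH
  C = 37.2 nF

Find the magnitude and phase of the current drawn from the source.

Step 1 — Angular frequency: ω = 2π·f = 2π·853 = 5360 rad/s.
Step 2 — Component impedances:
  R: Z = R = 1230 Ω
  L: Z = jωL = j·5360·0.00105 = 0 + j5.628 Ω
  C: Z = 1/(jωC) = -j/(ω·C) = 0 - j5016 Ω
Step 3 — Series combination: Z_total = R + L + C = 1230 - j5010 Ω = 5159∠-76.2° Ω.
Step 4 — Source phasor: V = 44∠-176.2° V = -43.9 - j2.916 V.
Step 5 — Ohm's law: I = V / Z_total = (-43.9 - j2.916) / (1230 - j5010) = -0.00148 - j0.0084 A.
Step 6 — Convert to polar: |I| = 0.008529 A, ∠I = -100.0°.

I = 0.008529∠-100.0° A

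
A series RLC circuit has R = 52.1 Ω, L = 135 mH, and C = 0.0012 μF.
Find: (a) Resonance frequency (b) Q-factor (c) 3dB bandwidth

Step 1 — Resonance condition Im(Z)=0 gives ω₀ = 1/√(LC).
Step 2 — ω₀ = 1/√(0.135·1.2e-09) = 7.857e+04 rad/s.
Step 3 — f₀ = ω₀/(2π) = 1.25e+04 Hz.
Step 4 — Series Q: Q = ω₀L/R = 7.857e+04·0.135/52.1 = 203.6.
Step 5 — 3dB bandwidth: Δω = ω₀/Q = 385.9 rad/s; BW = Δω/(2π) = 61.42 Hz.

(a) f₀ = 1.25e+04 Hz  (b) Q = 203.6  (c) BW = 61.42 Hz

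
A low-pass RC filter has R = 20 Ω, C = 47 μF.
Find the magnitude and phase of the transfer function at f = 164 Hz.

Step 1 — Angular frequency: ω = 2π·164 = 1030 rad/s.
Step 2 — Transfer function: H(jω) = 1/(1 + jωRC).
Step 3 — Denominator: 1 + jωRC = 1 + j·1030·20·4.7e-05 = 1 + j0.9686.
Step 4 — H = 0.5159 - j0.4997.
Step 5 — Magnitude: |H| = 0.7183 (-2.9 dB); phase: φ = -44.1°.

|H| = 0.7183 (-2.9 dB), φ = -44.1°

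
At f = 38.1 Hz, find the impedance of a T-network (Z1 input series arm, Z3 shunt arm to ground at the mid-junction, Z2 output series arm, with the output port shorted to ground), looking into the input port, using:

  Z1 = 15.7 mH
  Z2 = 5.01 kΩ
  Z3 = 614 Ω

Step 1 — Angular frequency: ω = 2π·f = 2π·38.1 = 239.4 rad/s.
Step 2 — Component impedances:
  Z1: Z = jωL = j·239.4·0.0157 = 0 + j3.758 Ω
  Z2: Z = R = 5010 Ω
  Z3: Z = R = 614 Ω
Step 3 — With the output port shorted to ground, the output series arm Z2 runs from the junction to ground; the shunt arm Z3 also runs from the junction to ground. They appear in parallel: Z3 || Z2 = 547 Ω.
Step 4 — Series with input arm Z1: Z_in = Z1 + (Z3 || Z2) = 547 + j3.758 Ω = 547∠0.4° Ω.

Z = 547 + j3.758 Ω = 547∠0.4° Ω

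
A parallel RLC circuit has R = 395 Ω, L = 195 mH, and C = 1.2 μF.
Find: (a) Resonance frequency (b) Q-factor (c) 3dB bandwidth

Step 1 — Resonance: ω₀ = 1/√(LC) = 1/√(0.195·1.2e-06) = 2067 rad/s.
Step 2 — f₀ = ω₀/(2π) = 329 Hz.
Step 3 — Parallel Q: Q = R/(ω₀L) = 395/(2067·0.195) = 0.9799.
Step 4 — Bandwidth: Δω = ω₀/Q = 2110 rad/s; BW = Δω/(2π) = 335.8 Hz.

(a) f₀ = 329 Hz  (b) Q = 0.9799  (c) BW = 335.8 Hz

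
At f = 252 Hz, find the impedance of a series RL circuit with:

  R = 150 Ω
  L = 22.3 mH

Step 1 — Angular frequency: ω = 2π·f = 2π·252 = 1583 rad/s.
Step 2 — Component impedances:
  R: Z = R = 150 Ω
  L: Z = jωL = j·1583·0.0223 = 0 + j35.31 Ω
Step 3 — Series combination: Z_total = R + L = 150 + j35.31 Ω = 154.1∠13.2° Ω.

Z = 150 + j35.31 Ω = 154.1∠13.2° Ω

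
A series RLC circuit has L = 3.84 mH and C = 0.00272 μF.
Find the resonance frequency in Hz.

Step 1 — Resonance condition Im(Z)=0 gives ω₀ = 1/√(LC).
Step 2 — ω₀ = 1/√(0.00384·2.72e-09) = 3.094e+05 rad/s.
Step 3 — f₀ = ω₀/(2π) = 4.925e+04 Hz.

f₀ = 4.925e+04 Hz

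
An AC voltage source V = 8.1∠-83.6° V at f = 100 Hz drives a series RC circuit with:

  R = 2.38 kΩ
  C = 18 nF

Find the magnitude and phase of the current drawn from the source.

Step 1 — Angular frequency: ω = 2π·f = 2π·100 = 628.3 rad/s.
Step 2 — Component impedances:
  R: Z = R = 2380 Ω
  C: Z = 1/(jωC) = -j/(ω·C) = 0 - j8.842e+04 Ω
Step 3 — Series combination: Z_total = R + C = 2380 - j8.842e+04 Ω = 8.845e+04∠-88.5° Ω.
Step 4 — Source phasor: V = 8.1∠-83.6° V = 0.9029 - j8.05 V.
Step 5 — Ohm's law: I = V / Z_total = (0.9029 - j8.05) / (2380 - j8.842e+04) = 9.125e-05 + j7.755e-06 A.
Step 6 — Convert to polar: |I| = 9.158e-05 A, ∠I = 4.9°.

I = 9.158e-05∠4.9° A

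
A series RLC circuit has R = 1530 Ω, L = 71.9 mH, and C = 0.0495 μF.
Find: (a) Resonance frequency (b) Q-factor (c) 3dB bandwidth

Step 1 — Resonance condition Im(Z)=0 gives ω₀ = 1/√(LC).
Step 2 — ω₀ = 1/√(0.0719·4.95e-08) = 1.676e+04 rad/s.
Step 3 — f₀ = ω₀/(2π) = 2668 Hz.
Step 4 — Series Q: Q = ω₀L/R = 1.676e+04·0.0719/1530 = 0.7877.
Step 5 — 3dB bandwidth: Δω = ω₀/Q = 2.128e+04 rad/s; BW = Δω/(2π) = 3387 Hz.

(a) f₀ = 2668 Hz  (b) Q = 0.7877  (c) BW = 3387 Hz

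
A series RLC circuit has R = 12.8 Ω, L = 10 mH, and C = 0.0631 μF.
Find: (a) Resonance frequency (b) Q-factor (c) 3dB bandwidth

Step 1 — Resonance: ω₀ = 1/√(LC) = 1/√(0.01·6.31e-08) = 3.981e+04 rad/s.
Step 2 — f₀ = ω₀/(2π) = 6336 Hz.
Step 3 — Series Q: Q = ω₀L/R = 3.981e+04·0.01/12.8 = 31.1.
Step 4 — Bandwidth: Δω = ω₀/Q = 1280 rad/s; BW = Δω/(2π) = 203.7 Hz.

(a) f₀ = 6336 Hz  (b) Q = 31.1  (c) BW = 203.7 Hz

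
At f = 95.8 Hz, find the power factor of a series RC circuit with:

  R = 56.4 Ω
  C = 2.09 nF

Step 1 — Angular frequency: ω = 2π·f = 2π·95.8 = 601.9 rad/s.
Step 2 — Component impedances:
  R: Z = R = 56.4 Ω
  C: Z = 1/(jωC) = -j/(ω·C) = 0 - j7.949e+05 Ω
Step 3 — Series combination: Z_total = R + C = 56.4 - j7.949e+05 Ω = 7.949e+05∠-90.0° Ω.
Step 4 — Power factor: PF = cos(φ) = Re(Z)/|Z| = 56.4/7.949e+05 = 7.095e-05.
Step 5 — Type: Im(Z) = -7.949e+05 ⇒ leading (phase φ = -90.0°).

PF = 7.095e-05 (leading, φ = -90.0°)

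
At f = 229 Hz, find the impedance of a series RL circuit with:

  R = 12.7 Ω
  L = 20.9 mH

Step 1 — Angular frequency: ω = 2π·f = 2π·229 = 1439 rad/s.
Step 2 — Component impedances:
  R: Z = R = 12.7 Ω
  L: Z = jωL = j·1439·0.0209 = 0 + j30.07 Ω
Step 3 — Series combination: Z_total = R + L = 12.7 + j30.07 Ω = 32.64∠67.1° Ω.

Z = 12.7 + j30.07 Ω = 32.64∠67.1° Ω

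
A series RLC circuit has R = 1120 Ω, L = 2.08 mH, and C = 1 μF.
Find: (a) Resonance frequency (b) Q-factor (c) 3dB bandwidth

Step 1 — Resonance condition Im(Z)=0 gives ω₀ = 1/√(LC).
Step 2 — ω₀ = 1/√(0.00208·1e-06) = 2.193e+04 rad/s.
Step 3 — f₀ = ω₀/(2π) = 3490 Hz.
Step 4 — Series Q: Q = ω₀L/R = 2.193e+04·0.00208/1120 = 0.04072.
Step 5 — 3dB bandwidth: Δω = ω₀/Q = 5.385e+05 rad/s; BW = Δω/(2π) = 8.57e+04 Hz.

(a) f₀ = 3490 Hz  (b) Q = 0.04072  (c) BW = 8.57e+04 Hz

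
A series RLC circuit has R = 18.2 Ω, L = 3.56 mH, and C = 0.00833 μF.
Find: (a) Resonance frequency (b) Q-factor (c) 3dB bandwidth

Step 1 — Resonance condition Im(Z)=0 gives ω₀ = 1/√(LC).
Step 2 — ω₀ = 1/√(0.00356·8.33e-09) = 1.836e+05 rad/s.
Step 3 — f₀ = ω₀/(2π) = 2.923e+04 Hz.
Step 4 — Series Q: Q = ω₀L/R = 1.836e+05·0.00356/18.2 = 35.92.
Step 5 — 3dB bandwidth: Δω = ω₀/Q = 5112 rad/s; BW = Δω/(2π) = 813.7 Hz.

(a) f₀ = 2.923e+04 Hz  (b) Q = 35.92  (c) BW = 813.7 Hz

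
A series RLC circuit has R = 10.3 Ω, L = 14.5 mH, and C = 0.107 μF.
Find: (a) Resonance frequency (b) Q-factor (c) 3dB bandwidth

Step 1 — Resonance: ω₀ = 1/√(LC) = 1/√(0.0145·1.07e-07) = 2.539e+04 rad/s.
Step 2 — f₀ = ω₀/(2π) = 4041 Hz.
Step 3 — Series Q: Q = ω₀L/R = 2.539e+04·0.0145/10.3 = 35.74.
Step 4 — Bandwidth: Δω = ω₀/Q = 710.3 rad/s; BW = Δω/(2π) = 113.1 Hz.

(a) f₀ = 4041 Hz  (b) Q = 35.74  (c) BW = 113.1 Hz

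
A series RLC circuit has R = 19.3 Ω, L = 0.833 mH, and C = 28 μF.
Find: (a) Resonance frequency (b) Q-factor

Step 1 — Resonance condition Im(Z)=0 gives ω₀ = 1/√(LC).
Step 2 — ω₀ = 1/√(0.000833·2.8e-05) = 6548 rad/s.
Step 3 — f₀ = ω₀/(2π) = 1042 Hz.
Step 4 — Series Q: Q = ω₀L/R = 6548·0.000833/19.3 = 0.2826.

(a) f₀ = 1042 Hz  (b) Q = 0.2826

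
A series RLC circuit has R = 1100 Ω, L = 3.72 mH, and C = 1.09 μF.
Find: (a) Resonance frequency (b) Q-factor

Step 1 — Resonance condition Im(Z)=0 gives ω₀ = 1/√(LC).
Step 2 — ω₀ = 1/√(0.00372·1.09e-06) = 1.57e+04 rad/s.
Step 3 — f₀ = ω₀/(2π) = 2499 Hz.
Step 4 — Series Q: Q = ω₀L/R = 1.57e+04·0.00372/1100 = 0.05311.

(a) f₀ = 2499 Hz  (b) Q = 0.05311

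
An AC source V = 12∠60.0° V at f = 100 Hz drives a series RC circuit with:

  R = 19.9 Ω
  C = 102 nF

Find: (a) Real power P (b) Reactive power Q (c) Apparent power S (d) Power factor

Step 1 — Angular frequency: ω = 2π·f = 2π·100 = 628.3 rad/s.
Step 2 — Component impedances:
  R: Z = R = 19.9 Ω
  C: Z = 1/(jωC) = -j/(ω·C) = 0 - j1.56e+04 Ω
Step 3 — Series combination: Z_total = R + C = 19.9 - j1.56e+04 Ω = 1.56e+04∠-89.9° Ω.
Step 4 — Source phasor: V = 12∠60.0° V = 6 + j10.39 V.
Step 5 — Current: I = V / Z = -0.0006655 + j0.0003854 A = 0.0007691∠149.9° A.
Step 6 — Complex power: S = V·I* = 1.177e-05 - j0.009229 VA.
Step 7 — Real power: P = Re(S) = 1.177e-05 W.
Step 8 — Reactive power: Q = Im(S) = -0.009229 VAR.
Step 9 — Apparent power: |S| = 0.009229 VA.
Step 10 — Power factor: PF = P/|S| = 0.001275 (leading).

(a) P = 1.177e-05 W  (b) Q = -0.009229 VAR  (c) S = 0.009229 VA  (d) PF = 0.001275 (leading)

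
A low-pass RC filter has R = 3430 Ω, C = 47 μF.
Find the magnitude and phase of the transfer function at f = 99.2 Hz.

Step 1 — Angular frequency: ω = 2π·99.2 = 623.3 rad/s.
Step 2 — Transfer function: H(jω) = 1/(1 + jωRC).
Step 3 — Denominator: 1 + jωRC = 1 + j·623.3·3430·4.7e-05 = 1 + j100.5.
Step 4 — H = 9.904e-05 - j0.009951.
Step 5 — Magnitude: |H| = 0.009952 (-40.0 dB); phase: φ = -89.4°.

|H| = 0.009952 (-40.0 dB), φ = -89.4°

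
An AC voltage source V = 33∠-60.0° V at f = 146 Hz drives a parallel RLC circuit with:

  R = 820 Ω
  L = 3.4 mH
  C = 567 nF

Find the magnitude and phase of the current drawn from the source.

Step 1 — Angular frequency: ω = 2π·f = 2π·146 = 917.3 rad/s.
Step 2 — Component impedances:
  R: Z = R = 820 Ω
  L: Z = jωL = j·917.3·0.0034 = 0 + j3.119 Ω
  C: Z = 1/(jωC) = -j/(ω·C) = 0 - j1923 Ω
Step 3 — Parallel combination: 1/Z_total = 1/R + 1/L + 1/C; Z_total = 0.0119 + j3.124 Ω = 3.124∠89.8° Ω.
Step 4 — Source phasor: V = 33∠-60.0° V = 16.5 - j28.58 V.
Step 5 — Ohm's law: I = V / Z_total = (16.5 - j28.58) / (0.0119 + j3.124) = -9.128 - j5.316 A.
Step 6 — Convert to polar: |I| = 10.56 A, ∠I = -149.8°.

I = 10.56∠-149.8° A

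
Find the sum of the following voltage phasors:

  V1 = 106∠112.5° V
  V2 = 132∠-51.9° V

Step 1 — Convert each phasor to rectangular form:
  V1 = 106·(cos(112.5°) + j·sin(112.5°)) = -40.56 + j97.93 V
  V2 = 132·(cos(-51.9°) + j·sin(-51.9°)) = 81.45 - j103.9 V
Step 2 — Sum components: V_total = 40.88 - j5.944 V.
Step 3 — Convert to polar: |V_total| = 41.31 V, ∠V_total = -8.3°.

V_total = 41.31∠-8.3° V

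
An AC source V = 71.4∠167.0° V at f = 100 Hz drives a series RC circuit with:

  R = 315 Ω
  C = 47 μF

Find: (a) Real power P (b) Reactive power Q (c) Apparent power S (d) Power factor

Step 1 — Angular frequency: ω = 2π·f = 2π·100 = 628.3 rad/s.
Step 2 — Component impedances:
  R: Z = R = 315 Ω
  C: Z = 1/(jωC) = -j/(ω·C) = 0 - j33.86 Ω
Step 3 — Series combination: Z_total = R + C = 315 - j33.86 Ω = 316.8∠-6.1° Ω.
Step 4 — Source phasor: V = 71.4∠167.0° V = -69.57 + j16.06 V.
Step 5 — Current: I = V / Z = -0.2238 + j0.02694 A = 0.2254∠173.1° A.
Step 6 — Complex power: S = V·I* = 16 - j1.72 VA.
Step 7 — Real power: P = Re(S) = 16 W.
Step 8 — Reactive power: Q = Im(S) = -1.72 VAR.
Step 9 — Apparent power: |S| = 16.09 VA.
Step 10 — Power factor: PF = P/|S| = 0.9943 (leading).

(a) P = 16 W  (b) Q = -1.72 VAR  (c) S = 16.09 VA  (d) PF = 0.9943 (leading)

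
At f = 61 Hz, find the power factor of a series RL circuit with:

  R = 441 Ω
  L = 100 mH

Step 1 — Angular frequency: ω = 2π·f = 2π·61 = 383.3 rad/s.
Step 2 — Component impedances:
  R: Z = R = 441 Ω
  L: Z = jωL = j·383.3·0.1 = 0 + j38.33 Ω
Step 3 — Series combination: Z_total = R + L = 441 + j38.33 Ω = 442.7∠5.0° Ω.
Step 4 — Power factor: PF = cos(φ) = Re(Z)/|Z| = 441/442.7 = 0.9962.
Step 5 — Type: Im(Z) = 38.33 ⇒ lagging (phase φ = 5.0°).

PF = 0.9962 (lagging, φ = 5.0°)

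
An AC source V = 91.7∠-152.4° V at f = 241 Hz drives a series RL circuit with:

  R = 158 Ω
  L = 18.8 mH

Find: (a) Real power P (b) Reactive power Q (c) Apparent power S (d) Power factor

Step 1 — Angular frequency: ω = 2π·f = 2π·241 = 1514 rad/s.
Step 2 — Component impedances:
  R: Z = R = 158 Ω
  L: Z = jωL = j·1514·0.0188 = 0 + j28.47 Ω
Step 3 — Series combination: Z_total = R + L = 158 + j28.47 Ω = 160.5∠10.2° Ω.
Step 4 — Source phasor: V = 91.7∠-152.4° V = -81.26 - j42.48 V.
Step 5 — Current: I = V / Z = -0.5451 - j0.1707 A = 0.5712∠-162.6° A.
Step 6 — Complex power: S = V·I* = 51.55 + j9.288 VA.
Step 7 — Real power: P = Re(S) = 51.55 W.
Step 8 — Reactive power: Q = Im(S) = 9.288 VAR.
Step 9 — Apparent power: |S| = 52.38 VA.
Step 10 — Power factor: PF = P/|S| = 0.9842 (lagging).

(a) P = 51.55 W  (b) Q = 9.288 VAR  (c) S = 52.38 VA  (d) PF = 0.9842 (lagging)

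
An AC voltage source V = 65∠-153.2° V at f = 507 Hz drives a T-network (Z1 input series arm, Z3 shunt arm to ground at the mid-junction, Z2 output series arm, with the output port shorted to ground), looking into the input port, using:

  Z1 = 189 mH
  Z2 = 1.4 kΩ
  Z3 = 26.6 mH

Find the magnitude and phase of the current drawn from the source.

Step 1 — Angular frequency: ω = 2π·f = 2π·507 = 3186 rad/s.
Step 2 — Component impedances:
  Z1: Z = jωL = j·3186·0.189 = 0 + j602.1 Ω
  Z2: Z = R = 1400 Ω
  Z3: Z = jωL = j·3186·0.0266 = 0 + j84.74 Ω
Step 3 — With the output port shorted to ground, the output series arm Z2 runs from the junction to ground; the shunt arm Z3 also runs from the junction to ground. They appear in parallel: Z3 || Z2 = 5.11 + j84.43 Ω.
Step 4 — Series with input arm Z1: Z_in = Z1 + (Z3 || Z2) = 5.11 + j686.5 Ω = 686.5∠89.6° Ω.
Step 5 — Source phasor: V = 65∠-153.2° V = -58.02 - j29.31 V.
Step 6 — Ohm's law: I = V / Z_total = (-58.02 - j29.31) / (5.11 + j686.5) = -0.04332 + j0.08419 A.
Step 7 — Convert to polar: |I| = 0.09468 A, ∠I = 117.2°.

I = 0.09468∠117.2° A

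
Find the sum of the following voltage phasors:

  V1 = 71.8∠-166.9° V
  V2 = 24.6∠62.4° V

Step 1 — Convert each phasor to rectangular form:
  V1 = 71.8·(cos(-166.9°) + j·sin(-166.9°)) = -69.93 - j16.27 V
  V2 = 24.6·(cos(62.4°) + j·sin(62.4°)) = 11.4 + j21.8 V
Step 2 — Sum components: V_total = -58.53 + j5.527 V.
Step 3 — Convert to polar: |V_total| = 58.79 V, ∠V_total = 174.6°.

V_total = 58.79∠174.6° V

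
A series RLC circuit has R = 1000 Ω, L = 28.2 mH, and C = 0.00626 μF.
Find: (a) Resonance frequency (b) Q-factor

Step 1 — Resonance condition Im(Z)=0 gives ω₀ = 1/√(LC).
Step 2 — ω₀ = 1/√(0.0282·6.26e-09) = 7.526e+04 rad/s.
Step 3 — f₀ = ω₀/(2π) = 1.198e+04 Hz.
Step 4 — Series Q: Q = ω₀L/R = 7.526e+04·0.0282/1000 = 2.122.

(a) f₀ = 1.198e+04 Hz  (b) Q = 2.122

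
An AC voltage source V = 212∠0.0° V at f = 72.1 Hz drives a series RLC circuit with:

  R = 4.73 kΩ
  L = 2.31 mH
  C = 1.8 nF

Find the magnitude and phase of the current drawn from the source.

Step 1 — Angular frequency: ω = 2π·f = 2π·72.1 = 453 rad/s.
Step 2 — Component impedances:
  R: Z = R = 4730 Ω
  L: Z = jωL = j·453·0.00231 = 0 + j1.046 Ω
  C: Z = 1/(jωC) = -j/(ω·C) = 0 - j1.226e+06 Ω
Step 3 — Series combination: Z_total = R + L + C = 4730 - j1.226e+06 Ω = 1.226e+06∠-89.8° Ω.
Step 4 — Source phasor: V = 212∠0.0° V = 212 V.
Step 5 — Ohm's law: I = V / Z_total = (212) / (4730 - j1.226e+06) = 6.668e-07 + j0.0001729 A.
Step 6 — Convert to polar: |I| = 0.0001729 A, ∠I = 89.8°.

I = 0.0001729∠89.8° A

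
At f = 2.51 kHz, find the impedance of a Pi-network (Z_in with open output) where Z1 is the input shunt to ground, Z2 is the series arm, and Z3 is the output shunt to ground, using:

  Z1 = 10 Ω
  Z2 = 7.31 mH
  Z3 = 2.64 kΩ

Step 1 — Angular frequency: ω = 2π·f = 2π·2510 = 1.577e+04 rad/s.
Step 2 — Component impedances:
  Z1: Z = R = 10 Ω
  Z2: Z = jωL = j·1.577e+04·0.00731 = 0 + j115.3 Ω
  Z3: Z = R = 2640 Ω
Step 3 — With open output, the series arm Z2 and the output shunt Z3 appear in series to ground: Z2 + Z3 = 2640 + j115.3 Ω.
Step 4 — Parallel with input shunt Z1: Z_in = Z1 || (Z2 + Z3) = 9.962 + j0.001639 Ω = 9.962∠0.0° Ω.

Z = 9.962 + j0.001639 Ω = 9.962∠0.0° Ω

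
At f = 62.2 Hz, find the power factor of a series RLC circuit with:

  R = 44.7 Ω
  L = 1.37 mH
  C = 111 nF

Step 1 — Angular frequency: ω = 2π·f = 2π·62.2 = 390.8 rad/s.
Step 2 — Component impedances:
  R: Z = R = 44.7 Ω
  L: Z = jωL = j·390.8·0.00137 = 0 + j0.5354 Ω
  C: Z = 1/(jωC) = -j/(ω·C) = 0 - j2.305e+04 Ω
Step 3 — Series combination: Z_total = R + L + C = 44.7 - j2.305e+04 Ω = 2.305e+04∠-89.9° Ω.
Step 4 — Power factor: PF = cos(φ) = Re(Z)/|Z| = 44.7/2.305e+04 = 0.001939.
Step 5 — Type: Im(Z) = -2.305e+04 ⇒ leading (phase φ = -89.9°).

PF = 0.001939 (leading, φ = -89.9°)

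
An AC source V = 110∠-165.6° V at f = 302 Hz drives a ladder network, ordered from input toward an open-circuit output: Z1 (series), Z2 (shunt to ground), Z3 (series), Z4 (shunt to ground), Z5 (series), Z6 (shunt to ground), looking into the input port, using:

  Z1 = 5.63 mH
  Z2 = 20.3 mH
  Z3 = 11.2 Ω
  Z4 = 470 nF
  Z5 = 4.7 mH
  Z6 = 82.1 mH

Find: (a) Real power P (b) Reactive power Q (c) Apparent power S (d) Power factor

Step 1 — Angular frequency: ω = 2π·f = 2π·302 = 1898 rad/s.
Step 2 — Component impedances:
  Z1: Z = jωL = j·1898·0.00563 = 0 + j10.68 Ω
  Z2: Z = jωL = j·1898·0.0203 = 0 + j38.52 Ω
  Z3: Z = R = 11.2 Ω
  Z4: Z = 1/(jωC) = -j/(ω·C) = 0 - j1121 Ω
  Z5: Z = jωL = j·1898·0.0047 = 0 + j8.918 Ω
  Z6: Z = jωL = j·1898·0.0821 = 0 + j155.8 Ω
Step 3 — Ladder network (open output): work backward from the far end, alternating series and parallel combinations. Z_in = 0.3091 + j42.81 Ω = 42.81∠89.6° Ω.
Step 4 — Source phasor: V = 110∠-165.6° V = -106.5 - j27.36 V.
Step 5 — Current: I = V / Z = -0.6569 + j2.484 A = 2.569∠104.8° A.
Step 6 — Complex power: S = V·I* = 2.041 + j282.6 VA.
Step 7 — Real power: P = Re(S) = 2.041 W.
Step 8 — Reactive power: Q = Im(S) = 282.6 VAR.
Step 9 — Apparent power: |S| = 282.6 VA.
Step 10 — Power factor: PF = P/|S| = 0.007221 (lagging).

(a) P = 2.041 W  (b) Q = 282.6 VAR  (c) S = 282.6 VA  (d) PF = 0.007221 (lagging)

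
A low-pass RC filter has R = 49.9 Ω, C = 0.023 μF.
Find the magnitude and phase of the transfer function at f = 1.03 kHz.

Step 1 — Angular frequency: ω = 2π·1030 = 6472 rad/s.
Step 2 — Transfer function: H(jω) = 1/(1 + jωRC).
Step 3 — Denominator: 1 + jωRC = 1 + j·6472·49.9·2.3e-08 = 1 + j0.007428.
Step 4 — H = 0.9999 - j0.007427.
Step 5 — Magnitude: |H| = 1 (-0.0 dB); phase: φ = -0.4°.

|H| = 1 (-0.0 dB), φ = -0.4°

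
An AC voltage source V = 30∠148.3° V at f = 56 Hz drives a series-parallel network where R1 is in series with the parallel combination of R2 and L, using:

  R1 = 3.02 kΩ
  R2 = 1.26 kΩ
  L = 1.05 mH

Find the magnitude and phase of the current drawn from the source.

Step 1 — Angular frequency: ω = 2π·f = 2π·56 = 351.9 rad/s.
Step 2 — Component impedances:
  R1: Z = R = 3020 Ω
  R2: Z = R = 1260 Ω
  L: Z = jωL = j·351.9·0.00105 = 0 + j0.3695 Ω
Step 3 — Parallel branch: R2 || L = 1/(1/R2 + 1/L) = 0.0001083 + j0.3695 Ω.
Step 4 — Series with R1: Z_total = R1 + (R2 || L) = 3020 + j0.3695 Ω = 3020∠0.0° Ω.
Step 5 — Source phasor: V = 30∠148.3° V = -25.52 + j15.76 V.
Step 6 — Ohm's law: I = V / Z_total = (-25.52 + j15.76) / (3020 + j0.3695) = -0.008451 + j0.005221 A.
Step 7 — Convert to polar: |I| = 0.009934 A, ∠I = 148.3°.

I = 0.009934∠148.3° A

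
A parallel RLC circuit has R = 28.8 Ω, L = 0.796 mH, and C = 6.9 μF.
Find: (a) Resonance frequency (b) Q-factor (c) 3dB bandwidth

Step 1 — Resonance: ω₀ = 1/√(LC) = 1/√(0.000796·6.9e-06) = 1.349e+04 rad/s.
Step 2 — f₀ = ω₀/(2π) = 2148 Hz.
Step 3 — Parallel Q: Q = R/(ω₀L) = 28.8/(1.349e+04·0.000796) = 2.681.
Step 4 — Bandwidth: Δω = ω₀/Q = 5032 rad/s; BW = Δω/(2π) = 800.9 Hz.

(a) f₀ = 2148 Hz  (b) Q = 2.681  (c) BW = 800.9 Hz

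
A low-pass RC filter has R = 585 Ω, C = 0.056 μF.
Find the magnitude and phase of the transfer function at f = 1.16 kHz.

Step 1 — Angular frequency: ω = 2π·1160 = 7288 rad/s.
Step 2 — Transfer function: H(jω) = 1/(1 + jωRC).
Step 3 — Denominator: 1 + jωRC = 1 + j·7288·585·5.6e-08 = 1 + j0.2388.
Step 4 — H = 0.9461 - j0.2259.
Step 5 — Magnitude: |H| = 0.9727 (-0.2 dB); phase: φ = -13.4°.

|H| = 0.9727 (-0.2 dB), φ = -13.4°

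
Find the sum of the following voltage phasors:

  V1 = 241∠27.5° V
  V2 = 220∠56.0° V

Step 1 — Convert each phasor to rectangular form:
  V1 = 241·(cos(27.5°) + j·sin(27.5°)) = 213.8 + j111.3 V
  V2 = 220·(cos(56.0°) + j·sin(56.0°)) = 123 + j182.4 V
Step 2 — Sum components: V_total = 336.8 + j293.7 V.
Step 3 — Convert to polar: |V_total| = 446.8 V, ∠V_total = 41.1°.

V_total = 446.8∠41.1° V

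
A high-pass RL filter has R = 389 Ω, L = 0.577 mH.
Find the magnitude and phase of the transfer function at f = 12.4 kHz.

Step 1 — Angular frequency: ω = 2π·1.24e+04 = 7.791e+04 rad/s.
Step 2 — Transfer function: H(jω) = jωL/(R + jωL).
Step 3 — Numerator jωL = j·44.95; denominator R + jωL = 389 + j44.95.
Step 4 — H = 0.01318 + j0.114.
Step 5 — Magnitude: |H| = 0.1148 (-18.8 dB); phase: φ = 83.4°.

|H| = 0.1148 (-18.8 dB), φ = 83.4°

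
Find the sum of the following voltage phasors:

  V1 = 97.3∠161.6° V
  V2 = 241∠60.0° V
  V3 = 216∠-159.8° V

Step 1 — Convert each phasor to rectangular form:
  V1 = 97.3·(cos(161.6°) + j·sin(161.6°)) = -92.33 + j30.71 V
  V2 = 241·(cos(60.0°) + j·sin(60.0°)) = 120.5 + j208.7 V
  V3 = 216·(cos(-159.8°) + j·sin(-159.8°)) = -202.7 - j74.58 V
Step 2 — Sum components: V_total = -174.5 + j164.8 V.
Step 3 — Convert to polar: |V_total| = 240.1 V, ∠V_total = 136.6°.

V_total = 240.1∠136.6° V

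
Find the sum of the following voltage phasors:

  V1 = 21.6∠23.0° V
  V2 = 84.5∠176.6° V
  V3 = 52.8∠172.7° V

Step 1 — Convert each phasor to rectangular form:
  V1 = 21.6·(cos(23.0°) + j·sin(23.0°)) = 19.88 + j8.44 V
  V2 = 84.5·(cos(176.6°) + j·sin(176.6°)) = -84.35 + j5.011 V
  V3 = 52.8·(cos(172.7°) + j·sin(172.7°)) = -52.37 + j6.709 V
Step 2 — Sum components: V_total = -116.8 + j20.16 V.
Step 3 — Convert to polar: |V_total| = 118.6 V, ∠V_total = 170.2°.

V_total = 118.6∠170.2° V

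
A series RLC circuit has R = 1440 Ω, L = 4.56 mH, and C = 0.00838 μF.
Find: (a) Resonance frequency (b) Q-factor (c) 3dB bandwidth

Step 1 — Resonance condition Im(Z)=0 gives ω₀ = 1/√(LC).
Step 2 — ω₀ = 1/√(0.00456·8.38e-09) = 1.618e+05 rad/s.
Step 3 — f₀ = ω₀/(2π) = 2.575e+04 Hz.
Step 4 — Series Q: Q = ω₀L/R = 1.618e+05·0.00456/1440 = 0.5123.
Step 5 — 3dB bandwidth: Δω = ω₀/Q = 3.158e+05 rad/s; BW = Δω/(2π) = 5.026e+04 Hz.

(a) f₀ = 2.575e+04 Hz  (b) Q = 0.5123  (c) BW = 5.026e+04 Hz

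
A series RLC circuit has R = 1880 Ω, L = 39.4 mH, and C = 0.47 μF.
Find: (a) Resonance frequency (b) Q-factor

Step 1 — Resonance condition Im(Z)=0 gives ω₀ = 1/√(LC).
Step 2 — ω₀ = 1/√(0.0394·4.7e-07) = 7349 rad/s.
Step 3 — f₀ = ω₀/(2π) = 1170 Hz.
Step 4 — Series Q: Q = ω₀L/R = 7349·0.0394/1880 = 0.154.

(a) f₀ = 1170 Hz  (b) Q = 0.154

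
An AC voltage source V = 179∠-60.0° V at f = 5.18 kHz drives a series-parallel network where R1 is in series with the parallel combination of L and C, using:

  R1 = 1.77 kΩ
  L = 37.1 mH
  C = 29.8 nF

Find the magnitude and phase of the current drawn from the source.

Step 1 — Angular frequency: ω = 2π·f = 2π·5180 = 3.255e+04 rad/s.
Step 2 — Component impedances:
  R1: Z = R = 1770 Ω
  L: Z = jωL = j·3.255e+04·0.0371 = 0 + j1207 Ω
  C: Z = 1/(jωC) = -j/(ω·C) = 0 - j1031 Ω
Step 3 — Parallel branch: L || C = 1/(1/L + 1/C) = 0 - j7056 Ω.
Step 4 — Series with R1: Z_total = R1 + (L || C) = 1770 - j7056 Ω = 7274∠-75.9° Ω.
Step 5 — Source phasor: V = 179∠-60.0° V = 89.5 - j155 V.
Step 6 — Ohm's law: I = V / Z_total = (89.5 - j155) / (1770 - j7056) = 0.02366 + j0.006749 A.
Step 7 — Convert to polar: |I| = 0.02461 A, ∠I = 15.9°.

I = 0.02461∠15.9° A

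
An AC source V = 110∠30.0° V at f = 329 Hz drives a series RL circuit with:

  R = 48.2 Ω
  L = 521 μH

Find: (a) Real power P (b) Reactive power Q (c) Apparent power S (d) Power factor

Step 1 — Angular frequency: ω = 2π·f = 2π·329 = 2067 rad/s.
Step 2 — Component impedances:
  R: Z = R = 48.2 Ω
  L: Z = jωL = j·2067·0.000521 = 0 + j1.077 Ω
Step 3 — Series combination: Z_total = R + L = 48.2 + j1.077 Ω = 48.21∠1.3° Ω.
Step 4 — Source phasor: V = 110∠30.0° V = 95.26 + j55 V.
Step 5 — Current: I = V / Z = 2.001 + j1.096 A = 2.282∠28.7° A.
Step 6 — Complex power: S = V·I* = 250.9 + j5.606 VA.
Step 7 — Real power: P = Re(S) = 250.9 W.
Step 8 — Reactive power: Q = Im(S) = 5.606 VAR.
Step 9 — Apparent power: |S| = 251 VA.
Step 10 — Power factor: PF = P/|S| = 0.9998 (lagging).

(a) P = 250.9 W  (b) Q = 5.606 VAR  (c) S = 251 VA  (d) PF = 0.9998 (lagging)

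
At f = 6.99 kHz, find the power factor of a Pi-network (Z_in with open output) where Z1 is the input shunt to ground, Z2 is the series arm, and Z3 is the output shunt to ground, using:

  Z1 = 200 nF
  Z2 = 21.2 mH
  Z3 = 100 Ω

Step 1 — Angular frequency: ω = 2π·f = 2π·6990 = 4.392e+04 rad/s.
Step 2 — Component impedances:
  Z1: Z = 1/(jωC) = -j/(ω·C) = 0 - j113.8 Ω
  Z2: Z = jωL = j·4.392e+04·0.0212 = 0 + j931.1 Ω
  Z3: Z = R = 100 Ω
Step 3 — With open output, the series arm Z2 and the output shunt Z3 appear in series to ground: Z2 + Z3 = 100 + j931.1 Ω.
Step 4 — Parallel with input shunt Z1: Z_in = Z1 || (Z2 + Z3) = 1.912 - j129.5 Ω = 129.5∠-89.2° Ω.
Step 5 — Power factor: PF = cos(φ) = Re(Z)/|Z| = 1.9119/129.48 = 0.01477.
Step 6 — Type: Im(Z) = -129.5 ⇒ leading (phase φ = -89.2°).

PF = 0.01477 (leading, φ = -89.2°)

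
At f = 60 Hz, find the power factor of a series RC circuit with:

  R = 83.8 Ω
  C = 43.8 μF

Step 1 — Angular frequency: ω = 2π·f = 2π·60 = 377 rad/s.
Step 2 — Component impedances:
  R: Z = R = 83.8 Ω
  C: Z = 1/(jωC) = -j/(ω·C) = 0 - j60.56 Ω
Step 3 — Series combination: Z_total = R + C = 83.8 - j60.56 Ω = 103.4∠-35.9° Ω.
Step 4 — Power factor: PF = cos(φ) = Re(Z)/|Z| = 83.8/103.39 = 0.8105.
Step 5 — Type: Im(Z) = -60.56 ⇒ leading (phase φ = -35.9°).

PF = 0.8105 (leading, φ = -35.9°)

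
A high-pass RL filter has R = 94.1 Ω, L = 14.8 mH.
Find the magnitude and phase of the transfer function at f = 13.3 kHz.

Step 1 — Angular frequency: ω = 2π·1.33e+04 = 8.357e+04 rad/s.
Step 2 — Transfer function: H(jω) = jωL/(R + jωL).
Step 3 — Numerator jωL = j·1237; denominator R + jωL = 94.1 + j1237.
Step 4 — H = 0.9942 + j0.07565.
Step 5 — Magnitude: |H| = 0.9971 (-0.0 dB); phase: φ = 4.4°.

|H| = 0.9971 (-0.0 dB), φ = 4.4°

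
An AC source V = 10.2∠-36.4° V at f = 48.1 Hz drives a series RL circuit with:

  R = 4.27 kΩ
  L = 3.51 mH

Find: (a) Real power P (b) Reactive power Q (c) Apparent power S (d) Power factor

Step 1 — Angular frequency: ω = 2π·f = 2π·48.1 = 302.2 rad/s.
Step 2 — Component impedances:
  R: Z = R = 4270 Ω
  L: Z = jωL = j·302.2·0.00351 = 0 + j1.061 Ω
Step 3 — Series combination: Z_total = R + L = 4270 + j1.061 Ω = 4270∠0.0° Ω.
Step 4 — Source phasor: V = 10.2∠-36.4° V = 8.21 - j6.053 V.
Step 5 — Current: I = V / Z = 0.001922 - j0.001418 A = 0.002389∠-36.4° A.
Step 6 — Complex power: S = V·I* = 0.02437 + j6.053e-06 VA.
Step 7 — Real power: P = Re(S) = 0.02437 W.
Step 8 — Reactive power: Q = Im(S) = 6.053e-06 VAR.
Step 9 — Apparent power: |S| = 0.02437 VA.
Step 10 — Power factor: PF = P/|S| = 1 (lagging).

(a) P = 0.02437 W  (b) Q = 6.053e-06 VAR  (c) S = 0.02437 VA  (d) PF = 1 (lagging)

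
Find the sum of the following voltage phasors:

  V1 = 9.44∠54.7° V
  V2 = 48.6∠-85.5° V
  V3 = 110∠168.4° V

Step 1 — Convert each phasor to rectangular form:
  V1 = 9.44·(cos(54.7°) + j·sin(54.7°)) = 5.455 + j7.704 V
  V2 = 48.6·(cos(-85.5°) + j·sin(-85.5°)) = 3.813 - j48.45 V
  V3 = 110·(cos(168.4°) + j·sin(168.4°)) = -107.8 + j22.12 V
Step 2 — Sum components: V_total = -98.49 - j18.63 V.
Step 3 — Convert to polar: |V_total| = 100.2 V, ∠V_total = -169.3°.

V_total = 100.2∠-169.3° V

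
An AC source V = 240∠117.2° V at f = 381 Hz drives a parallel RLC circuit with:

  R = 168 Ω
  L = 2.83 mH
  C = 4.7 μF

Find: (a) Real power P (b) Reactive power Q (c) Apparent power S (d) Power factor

Step 1 — Angular frequency: ω = 2π·f = 2π·381 = 2394 rad/s.
Step 2 — Component impedances:
  R: Z = R = 168 Ω
  L: Z = jωL = j·2394·0.00283 = 0 + j6.775 Ω
  C: Z = 1/(jωC) = -j/(ω·C) = 0 - j88.88 Ω
Step 3 — Parallel combination: 1/Z_total = 1/R + 1/L + 1/C; Z_total = 0.3195 + j7.32 Ω = 7.327∠87.5° Ω.
Step 4 — Source phasor: V = 240∠117.2° V = -109.7 + j213.5 V.
Step 5 — Current: I = V / Z = 28.45 + j16.23 A = 32.76∠29.7° A.
Step 6 — Complex power: S = V·I* = 342.9 + j7854 VA.
Step 7 — Real power: P = Re(S) = 342.9 W.
Step 8 — Reactive power: Q = Im(S) = 7854 VAR.
Step 9 — Apparent power: |S| = 7862 VA.
Step 10 — Power factor: PF = P/|S| = 0.04361 (lagging).

(a) P = 342.9 W  (b) Q = 7854 VAR  (c) S = 7862 VA  (d) PF = 0.04361 (lagging)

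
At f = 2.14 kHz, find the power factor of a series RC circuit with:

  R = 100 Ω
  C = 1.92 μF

Step 1 — Angular frequency: ω = 2π·f = 2π·2140 = 1.345e+04 rad/s.
Step 2 — Component impedances:
  R: Z = R = 100 Ω
  C: Z = 1/(jωC) = -j/(ω·C) = 0 - j38.74 Ω
Step 3 — Series combination: Z_total = R + C = 100 - j38.74 Ω = 107.2∠-21.2° Ω.
Step 4 — Power factor: PF = cos(φ) = Re(Z)/|Z| = 100/107.24 = 0.9325.
Step 5 — Type: Im(Z) = -38.74 ⇒ leading (phase φ = -21.2°).

PF = 0.9325 (leading, φ = -21.2°)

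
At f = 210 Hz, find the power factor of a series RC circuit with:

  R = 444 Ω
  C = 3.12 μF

Step 1 — Angular frequency: ω = 2π·f = 2π·210 = 1319 rad/s.
Step 2 — Component impedances:
  R: Z = R = 444 Ω
  C: Z = 1/(jωC) = -j/(ω·C) = 0 - j242.9 Ω
Step 3 — Series combination: Z_total = R + C = 444 - j242.9 Ω = 506.1∠-28.7° Ω.
Step 4 — Power factor: PF = cos(φ) = Re(Z)/|Z| = 444/506.1 = 0.8773.
Step 5 — Type: Im(Z) = -242.9 ⇒ leading (phase φ = -28.7°).

PF = 0.8773 (leading, φ = -28.7°)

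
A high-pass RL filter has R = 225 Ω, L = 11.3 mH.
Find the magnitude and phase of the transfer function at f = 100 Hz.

Step 1 — Angular frequency: ω = 2π·100 = 628.3 rad/s.
Step 2 — Transfer function: H(jω) = jωL/(R + jωL).
Step 3 — Numerator jωL = j·7.1; denominator R + jωL = 225 + j7.1.
Step 4 — H = 0.0009948 + j0.03152.
Step 5 — Magnitude: |H| = 0.03154 (-30.0 dB); phase: φ = 88.2°.

|H| = 0.03154 (-30.0 dB), φ = 88.2°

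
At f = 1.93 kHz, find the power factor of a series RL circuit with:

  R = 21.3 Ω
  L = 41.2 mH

Step 1 — Angular frequency: ω = 2π·f = 2π·1930 = 1.213e+04 rad/s.
Step 2 — Component impedances:
  R: Z = R = 21.3 Ω
  L: Z = jωL = j·1.213e+04·0.0412 = 0 + j499.6 Ω
Step 3 — Series combination: Z_total = R + L = 21.3 + j499.6 Ω = 500.1∠87.6° Ω.
Step 4 — Power factor: PF = cos(φ) = Re(Z)/|Z| = 21.3/500.1 = 0.04259.
Step 5 — Type: Im(Z) = 499.6 ⇒ lagging (phase φ = 87.6°).

PF = 0.04259 (lagging, φ = 87.6°)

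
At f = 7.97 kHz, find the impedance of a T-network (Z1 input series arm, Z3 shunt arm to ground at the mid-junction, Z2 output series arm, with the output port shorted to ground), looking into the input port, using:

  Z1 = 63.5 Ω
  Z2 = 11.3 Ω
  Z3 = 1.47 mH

Step 1 — Angular frequency: ω = 2π·f = 2π·7970 = 5.008e+04 rad/s.
Step 2 — Component impedances:
  Z1: Z = R = 63.5 Ω
  Z2: Z = R = 11.3 Ω
  Z3: Z = jωL = j·5.008e+04·0.00147 = 0 + j73.61 Ω
Step 3 — With the output port shorted to ground, the output series arm Z2 runs from the junction to ground; the shunt arm Z3 also runs from the junction to ground. They appear in parallel: Z3 || Z2 = 11.04 + j1.695 Ω.
Step 4 — Series with input arm Z1: Z_in = Z1 + (Z3 || Z2) = 74.54 + j1.695 Ω = 74.56∠1.3° Ω.

Z = 74.54 + j1.695 Ω = 74.56∠1.3° Ω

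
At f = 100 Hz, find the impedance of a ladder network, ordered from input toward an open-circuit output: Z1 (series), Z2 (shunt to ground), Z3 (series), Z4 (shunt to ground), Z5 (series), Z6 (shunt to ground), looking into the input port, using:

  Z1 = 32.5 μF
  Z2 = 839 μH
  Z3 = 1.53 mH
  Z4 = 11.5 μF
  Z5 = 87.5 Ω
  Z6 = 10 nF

Step 1 — Angular frequency: ω = 2π·f = 2π·100 = 628.3 rad/s.
Step 2 — Component impedances:
  Z1: Z = 1/(jωC) = -j/(ω·C) = 0 - j48.97 Ω
  Z2: Z = jωL = j·628.3·0.000839 = 0 + j0.5272 Ω
  Z3: Z = jωL = j·628.3·0.00153 = 0 + j0.9613 Ω
  Z4: Z = 1/(jωC) = -j/(ω·C) = 0 - j138.4 Ω
  Z5: Z = R = 87.5 Ω
  Z6: Z = 1/(jωC) = -j/(ω·C) = 0 - j1.592e+05 Ω
Step 3 — Ladder network (open output): work backward from the far end, alternating series and parallel combinations. Z_in = 0 - j48.44 Ω = 48.44∠-90.0° Ω.

Z = 0 - j48.44 Ω = 48.44∠-90.0° Ω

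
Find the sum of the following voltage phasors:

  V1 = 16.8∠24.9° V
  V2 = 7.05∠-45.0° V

Step 1 — Convert each phasor to rectangular form:
  V1 = 16.8·(cos(24.9°) + j·sin(24.9°)) = 15.24 + j7.073 V
  V2 = 7.05·(cos(-45.0°) + j·sin(-45.0°)) = 4.985 - j4.985 V
Step 2 — Sum components: V_total = 20.22 + j2.088 V.
Step 3 — Convert to polar: |V_total| = 20.33 V, ∠V_total = 5.9°.

V_total = 20.33∠5.9° V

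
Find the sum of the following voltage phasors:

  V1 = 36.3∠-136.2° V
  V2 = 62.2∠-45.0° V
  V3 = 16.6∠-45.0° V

Step 1 — Convert each phasor to rectangular form:
  V1 = 36.3·(cos(-136.2°) + j·sin(-136.2°)) = -26.2 - j25.12 V
  V2 = 62.2·(cos(-45.0°) + j·sin(-45.0°)) = 43.98 - j43.98 V
  V3 = 16.6·(cos(-45.0°) + j·sin(-45.0°)) = 11.74 - j11.74 V
Step 2 — Sum components: V_total = 29.52 - j80.84 V.
Step 3 — Convert to polar: |V_total| = 86.07 V, ∠V_total = -69.9°.

V_total = 86.07∠-69.9° V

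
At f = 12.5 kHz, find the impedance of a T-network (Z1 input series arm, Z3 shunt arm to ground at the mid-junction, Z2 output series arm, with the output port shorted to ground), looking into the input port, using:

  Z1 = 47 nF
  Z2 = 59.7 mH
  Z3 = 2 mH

Step 1 — Angular frequency: ω = 2π·f = 2π·1.25e+04 = 7.854e+04 rad/s.
Step 2 — Component impedances:
  Z1: Z = 1/(jωC) = -j/(ω·C) = 0 - j270.9 Ω
  Z2: Z = jωL = j·7.854e+04·0.0597 = 0 + j4689 Ω
  Z3: Z = jωL = j·7.854e+04·0.002 = 0 + j157.1 Ω
Step 3 — With the output port shorted to ground, the output series arm Z2 runs from the junction to ground; the shunt arm Z3 also runs from the junction to ground. They appear in parallel: Z3 || Z2 = 0 + j152 Ω.
Step 4 — Series with input arm Z1: Z_in = Z1 + (Z3 || Z2) = 0 - j118.9 Ω = 118.9∠-90.0° Ω.

Z = 0 - j118.9 Ω = 118.9∠-90.0° Ω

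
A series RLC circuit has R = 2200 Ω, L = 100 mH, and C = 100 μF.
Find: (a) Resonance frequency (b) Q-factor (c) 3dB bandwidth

Step 1 — Resonance condition Im(Z)=0 gives ω₀ = 1/√(LC).
Step 2 — ω₀ = 1/√(0.1·0.0001) = 316.2 rad/s.
Step 3 — f₀ = ω₀/(2π) = 50.33 Hz.
Step 4 — Series Q: Q = ω₀L/R = 316.2·0.1/2200 = 0.01437.
Step 5 — 3dB bandwidth: Δω = ω₀/Q = 2.2e+04 rad/s; BW = Δω/(2π) = 3501 Hz.

(a) f₀ = 50.33 Hz  (b) Q = 0.01437  (c) BW = 3501 Hz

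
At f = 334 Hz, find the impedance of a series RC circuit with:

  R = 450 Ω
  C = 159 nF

Step 1 — Angular frequency: ω = 2π·f = 2π·334 = 2099 rad/s.
Step 2 — Component impedances:
  R: Z = R = 450 Ω
  C: Z = 1/(jωC) = -j/(ω·C) = 0 - j2997 Ω
Step 3 — Series combination: Z_total = R + C = 450 - j2997 Ω = 3031∠-81.5° Ω.

Z = 450 - j2997 Ω = 3031∠-81.5° Ω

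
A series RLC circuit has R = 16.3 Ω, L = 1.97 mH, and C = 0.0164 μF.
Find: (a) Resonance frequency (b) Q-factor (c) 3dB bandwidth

Step 1 — Resonance condition Im(Z)=0 gives ω₀ = 1/√(LC).
Step 2 — ω₀ = 1/√(0.00197·1.64e-08) = 1.759e+05 rad/s.
Step 3 — f₀ = ω₀/(2π) = 2.8e+04 Hz.
Step 4 — Series Q: Q = ω₀L/R = 1.759e+05·0.00197/16.3 = 21.26.
Step 5 — 3dB bandwidth: Δω = ω₀/Q = 8274 rad/s; BW = Δω/(2π) = 1317 Hz.

(a) f₀ = 2.8e+04 Hz  (b) Q = 21.26  (c) BW = 1317 Hz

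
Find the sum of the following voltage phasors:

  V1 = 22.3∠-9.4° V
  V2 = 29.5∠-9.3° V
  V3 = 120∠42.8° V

Step 1 — Convert each phasor to rectangular form:
  V1 = 22.3·(cos(-9.4°) + j·sin(-9.4°)) = 22 - j3.642 V
  V2 = 29.5·(cos(-9.3°) + j·sin(-9.3°)) = 29.11 - j4.767 V
  V3 = 120·(cos(42.8°) + j·sin(42.8°)) = 88.05 + j81.53 V
Step 2 — Sum components: V_total = 139.2 + j73.12 V.
Step 3 — Convert to polar: |V_total| = 157.2 V, ∠V_total = 27.7°.

V_total = 157.2∠27.7° V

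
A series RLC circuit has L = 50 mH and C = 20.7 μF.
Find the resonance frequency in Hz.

Step 1 — Resonance condition Im(Z)=0 gives ω₀ = 1/√(LC).
Step 2 — ω₀ = 1/√(0.05·2.07e-05) = 982.9 rad/s.
Step 3 — f₀ = ω₀/(2π) = 156.4 Hz.

f₀ = 156.4 Hz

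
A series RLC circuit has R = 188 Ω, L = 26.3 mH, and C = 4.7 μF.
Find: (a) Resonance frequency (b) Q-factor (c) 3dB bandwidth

Step 1 — Resonance: ω₀ = 1/√(LC) = 1/√(0.0263·4.7e-06) = 2844 rad/s.
Step 2 — f₀ = ω₀/(2π) = 452.7 Hz.
Step 3 — Series Q: Q = ω₀L/R = 2844·0.0263/188 = 0.3979.
Step 4 — Bandwidth: Δω = ω₀/Q = 7148 rad/s; BW = Δω/(2π) = 1138 Hz.

(a) f₀ = 452.7 Hz  (b) Q = 0.3979  (c) BW = 1138 Hz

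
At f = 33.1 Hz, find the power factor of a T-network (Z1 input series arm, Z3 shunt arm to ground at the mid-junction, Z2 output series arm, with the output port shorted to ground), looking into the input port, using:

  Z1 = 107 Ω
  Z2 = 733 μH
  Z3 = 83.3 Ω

Step 1 — Angular frequency: ω = 2π·f = 2π·33.1 = 208 rad/s.
Step 2 — Component impedances:
  Z1: Z = R = 107 Ω
  Z2: Z = jωL = j·208·0.000733 = 0 + j0.1524 Ω
  Z3: Z = R = 83.3 Ω
Step 3 — With the output port shorted to ground, the output series arm Z2 runs from the junction to ground; the shunt arm Z3 also runs from the junction to ground. They appear in parallel: Z3 || Z2 = 0.000279 + j0.1524 Ω.
Step 4 — Series with input arm Z1: Z_in = Z1 + (Z3 || Z2) = 107 + j0.1524 Ω = 107∠0.1° Ω.
Step 5 — Power factor: PF = cos(φ) = Re(Z)/|Z| = 107/107 = 1.
Step 6 — Type: Im(Z) = 0.1524 ⇒ lagging (phase φ = 0.1°).

PF = 1 (lagging, φ = 0.1°)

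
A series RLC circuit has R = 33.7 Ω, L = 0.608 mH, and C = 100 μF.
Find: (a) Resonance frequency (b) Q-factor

Step 1 — Resonance condition Im(Z)=0 gives ω₀ = 1/√(LC).
Step 2 — ω₀ = 1/√(0.000608·0.0001) = 4056 rad/s.
Step 3 — f₀ = ω₀/(2π) = 645.5 Hz.
Step 4 — Series Q: Q = ω₀L/R = 4056·0.000608/33.7 = 0.07317.

(a) f₀ = 645.5 Hz  (b) Q = 0.07317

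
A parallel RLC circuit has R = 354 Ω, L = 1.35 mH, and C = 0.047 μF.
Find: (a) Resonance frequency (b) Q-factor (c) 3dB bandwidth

Step 1 — Resonance: ω₀ = 1/√(LC) = 1/√(0.00135·4.7e-08) = 1.255e+05 rad/s.
Step 2 — f₀ = ω₀/(2π) = 1.998e+04 Hz.
Step 3 — Parallel Q: Q = R/(ω₀L) = 354/(1.255e+05·0.00135) = 2.089.
Step 4 — Bandwidth: Δω = ω₀/Q = 6.01e+04 rad/s; BW = Δω/(2π) = 9566 Hz.

(a) f₀ = 1.998e+04 Hz  (b) Q = 2.089  (c) BW = 9566 Hz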